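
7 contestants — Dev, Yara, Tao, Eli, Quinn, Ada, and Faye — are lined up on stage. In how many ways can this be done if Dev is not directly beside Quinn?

3600

Of the 7! = 5040 arrangements, those with Dev and Quinn adjacent number 2 × 6! = 1440 (treat the pair as a block with 2 internal orders).
So 5040 − 1440 = 3600 arrangements keep them apart.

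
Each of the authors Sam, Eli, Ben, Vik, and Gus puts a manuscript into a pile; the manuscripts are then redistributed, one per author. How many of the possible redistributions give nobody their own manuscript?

Count assignments avoiding every fixed point. For any j of the 5 authors fixed to their own manuscript, the other 5−j can be arranged in (5−j)! ways.
By inclusion–exclusion this is Σ_{j=0}^{5} (−1)^j C(5,j)·(5−j)!.
Computing: 120 − 120 + 60 − 20 + 5 − 1 = 44.

44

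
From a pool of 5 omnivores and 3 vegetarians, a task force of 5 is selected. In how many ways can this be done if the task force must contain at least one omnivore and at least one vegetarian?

55

Unrestricted: C(8,5) = 56 ways to pick any 5 of the 8.
Subtract selections that omit an entire group: no omnivores → C(3,5) = 0; no vegetarians → C(5,5) = 1.
Both groups omitted at once is impossible, so 56 − 1 = 55.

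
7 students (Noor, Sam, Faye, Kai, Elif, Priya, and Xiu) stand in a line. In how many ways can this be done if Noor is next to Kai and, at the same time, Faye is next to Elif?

480

Treat {Noor,Kai} as one block (2 orders) and {Faye,Elif} as another (2 orders).
That leaves 5 units to arrange: 2 × 2 × 5! = 4 × 120 = 480.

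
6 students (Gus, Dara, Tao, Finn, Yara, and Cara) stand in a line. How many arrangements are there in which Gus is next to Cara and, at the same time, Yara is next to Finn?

96

Treat {Gus,Cara} as one block (2 orders) and {Yara,Finn} as another (2 orders).
That leaves 4 units to arrange: 2 × 2 × 4! = 4 × 24 = 96.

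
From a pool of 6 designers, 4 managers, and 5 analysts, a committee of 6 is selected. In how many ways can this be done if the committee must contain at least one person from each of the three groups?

4250

With no constraint there are C(15,6) = 5005 possible selections.
Selections missing a whole group: no designers → C(9,6) = 84; no managers → C(11,6) = 462; no analysts → C(10,6) = 210.
Add back selections omitting two groups (i.e. drawn from a single group): C(6,6) + C(4,6) + C(5,6) = 1.
By inclusion–exclusion: 5005 − 756 + 1 = 4250.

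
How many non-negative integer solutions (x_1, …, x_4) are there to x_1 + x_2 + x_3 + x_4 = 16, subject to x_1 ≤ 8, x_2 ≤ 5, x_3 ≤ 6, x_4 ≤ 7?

217

By stars and bars, unrestricted non-negative solutions to x_1+…+x_4 = 16 number C(16+3,3) = 969.
Subtract solutions that violate a single cap (substitute x_i' = x_i − (cap_i+1)): x_1 ≥ 9 gives C(10,3) = 120; x_2 ≥ 6 gives C(13,3) = 286; x_3 ≥ 7 gives C(12,3) = 220; x_4 ≥ 8 gives C(11,3) = 165. Together 791.
Add back pairs where two caps are both exceeded: 4 + 1 + 0 + 20 + 10 + 4 = 39.
By inclusion–exclusion the count is 969 − 791 + 39 = 217.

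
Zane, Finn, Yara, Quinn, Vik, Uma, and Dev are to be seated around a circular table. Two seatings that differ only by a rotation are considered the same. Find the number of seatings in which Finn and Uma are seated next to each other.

240

Treat {Finn, Uma} as one unit (2 internal orders) and seat the resulting 6 units around the table: (5)! circular arrangements.
So 2 × (5)! = 2 × 120 = 240.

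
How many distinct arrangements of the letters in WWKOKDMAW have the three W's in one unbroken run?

Treat the 3 copies of W as a single block. The multiset to arrange is then {WWW, A, D, K, K, M, O}, 7 items in all.
That gives (7)!/(2!) = 2520 arrangements.

2520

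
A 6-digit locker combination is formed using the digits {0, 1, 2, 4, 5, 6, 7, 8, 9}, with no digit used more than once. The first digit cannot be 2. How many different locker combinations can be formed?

53760

The first digit has 9−1 = 8 choices (anything except 2).
The remaining 5 digits are filled from the other 8 symbols without repetition: 8 × 7 × 6 × 5 × 4 = 6720.
Total: 8 × 6720 = 53760.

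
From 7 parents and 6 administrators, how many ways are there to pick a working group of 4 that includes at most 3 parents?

680

Split by how many parents are chosen (0 through 3).
Sum: C(7,0)·C(6,4) + C(7,1)·C(6,3) + C(7,2)·C(6,2) + C(7,3)·C(6,1) = 15 + 140 + 315 + 210 = 680.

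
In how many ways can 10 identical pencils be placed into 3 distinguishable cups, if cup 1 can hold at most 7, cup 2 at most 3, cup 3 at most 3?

By stars and bars, unrestricted non-negative solutions to x_1+…+x_3 = 10 number C(10+2,2) = 66.
Subtract solutions that violate a single cap (substitute x_i' = x_i − (cap_i+1)): x_1 ≥ 8 gives C(4,2) = 6; x_2 ≥ 4 gives C(8,2) = 28; x_3 ≥ 4 gives C(8,2) = 28. Together 62.
Add back pairs where two caps are both exceeded: 0 + 0 + 6 = 6.
By inclusion–exclusion the count is 66 − 62 + 6 = 10.

10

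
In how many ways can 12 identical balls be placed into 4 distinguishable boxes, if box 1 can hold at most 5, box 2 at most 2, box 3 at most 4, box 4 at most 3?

Without the upper bounds there are C(15,3) = 455 ways to split 12 among 4 boxes.
Subtract solutions that violate a single cap (substitute x_i' = x_i − (cap_i+1)): x_1 ≥ 6 gives C(9,3) = 84; x_2 ≥ 3 gives C(12,3) = 220; x_3 ≥ 5 gives C(10,3) = 120; x_4 ≥ 4 gives C(11,3) = 165. Together 589.
Add back pairs where two caps are both exceeded: 20 + 4 + 10 + 35 + 56 + 20 = 145.
Subtract triples: 0 + 0 + 0 + 1 = 1.
By inclusion–exclusion the count is 455 − 589 + 145 − 1 = 10.

10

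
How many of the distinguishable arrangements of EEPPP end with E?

Fix E in the last position and arrange the remaining 4 letters.
Those 4 letters have P appearing 3 times, giving (4)!/(3!) = 4.

4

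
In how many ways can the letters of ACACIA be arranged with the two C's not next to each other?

There are 6!/(3!·2!) = 60 arrangements of ACACIA in total.
Arrangements with the C's together: treat CC as one letter, giving (5)!/(3!) = 20.
Subtracting, 60 − 20 = 40 arrangements keep the C's apart.

40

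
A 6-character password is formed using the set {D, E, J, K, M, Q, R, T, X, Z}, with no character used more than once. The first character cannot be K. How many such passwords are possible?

136080

The first character has 10−1 = 9 choices (anything except K).
The remaining 5 characters are filled from the other 9 symbols without repetition: 9 × 8 × 7 × 6 × 5 = 15120.
Total: 9 × 15120 = 136080.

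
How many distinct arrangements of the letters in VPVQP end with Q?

With the last slot taken by Q, it remains to arrange the other 4 letters (VPVP).
Those 4 letters have P appearing twice and V appearing twice, giving (4)!/(2!·2!) = 6.

6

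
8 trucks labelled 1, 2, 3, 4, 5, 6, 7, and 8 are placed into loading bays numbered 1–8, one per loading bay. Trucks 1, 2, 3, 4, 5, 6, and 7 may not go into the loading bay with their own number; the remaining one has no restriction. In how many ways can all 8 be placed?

Let Aᵢ (for 1 ≤ i ≤ 7) be the placements that put truck i in its forbidden loading bay. Any j of these fix j positions, leaving (8−j)! ways to fill the rest, and there are C(7,j) ways to pick which j.
By inclusion–exclusion, the number of valid placements is Σ_{j=0}^{7} (−1)^j C(7,j)·(8−j)!.
Computing: 40320 − 35280 + 15120 − 4200 + 840 − 126 + 14 − 1 = 16687.

16687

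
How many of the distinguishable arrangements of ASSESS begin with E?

5

With the first slot taken by E, it remains to arrange the other 5 letters (ASSSS).
Those 5 letters have S appearing 4 times, giving (5)!/(4!) = 5.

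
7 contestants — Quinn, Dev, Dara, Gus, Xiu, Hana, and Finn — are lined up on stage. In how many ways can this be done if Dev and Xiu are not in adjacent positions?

3600

There are 7! = 5040 arrangements in all. If Dev and Xiu are adjacent, merging them into one block gives 2·(6)! = 1440 arrangements.
Complementary counting: 5040 − 1440 = 3600.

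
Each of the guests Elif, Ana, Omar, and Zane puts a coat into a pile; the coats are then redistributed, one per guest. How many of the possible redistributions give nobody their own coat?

Let Aᵢ be the assignments in which guest i gets their own coat. We want the size of the complement of A₁∪…∪A_4.
By inclusion–exclusion this is Σ_{j=0}^{4} (−1)^j C(4,j)·(4−j)!.
Computing: 24 − 24 + 12 − 4 + 1 = 9.

9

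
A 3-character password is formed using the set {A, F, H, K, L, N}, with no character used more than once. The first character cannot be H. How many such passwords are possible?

The first character has 6−1 = 5 choices (anything except H).
The remaining 2 characters are filled from the other 5 symbols without repetition: 5 × 4 = 20.
Total: 5 × 20 = 100.

100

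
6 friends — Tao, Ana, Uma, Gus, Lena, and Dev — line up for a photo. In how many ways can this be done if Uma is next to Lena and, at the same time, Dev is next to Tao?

96

Treat {Uma,Lena} as one block (2 orders) and {Dev,Tao} as another (2 orders).
That leaves 4 units to arrange: 2 × 2 × 4! = 4 × 24 = 96.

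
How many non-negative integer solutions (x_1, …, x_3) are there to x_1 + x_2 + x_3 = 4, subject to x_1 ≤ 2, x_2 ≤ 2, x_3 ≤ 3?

8

Ignoring the caps, the number of non-negative solutions to x_1+…+x_3 = 4 is C(6,2) = 15.
Subtract solutions that violate a single cap (substitute x_i' = x_i − (cap_i+1)): x_1 ≥ 3 gives C(3,2) = 3; x_2 ≥ 3 gives C(3,2) = 3; x_3 ≥ 4 gives C(2,2) = 1. Together 7.
No two caps can be exceeded simultaneously, so the pair terms are all 0.
By inclusion–exclusion the count is 15 − 7 + 0 = 8.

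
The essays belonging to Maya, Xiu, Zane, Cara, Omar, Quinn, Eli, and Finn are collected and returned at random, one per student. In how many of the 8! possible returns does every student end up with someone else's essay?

Let Aᵢ be the assignments in which student i gets their own essay. We want the size of the complement of A₁∪…∪A_8.
By inclusion–exclusion this is Σ_{j=0}^{8} (−1)^j C(8,j)·(8−j)!.
Computing: 40320 − 40320 + 20160 − 6720 + 1680 − 336 + 56 − 8 + 1 = 14833.

14833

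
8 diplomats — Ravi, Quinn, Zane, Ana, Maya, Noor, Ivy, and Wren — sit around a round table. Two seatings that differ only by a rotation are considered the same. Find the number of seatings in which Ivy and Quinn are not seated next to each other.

3600

Without the restriction there are (7)! = 5040 seatings.
Those with Ivy next to Quinn: fuse the pair into one unit and seat 7 units around a circle — 2·(6)! = 1440.
Subtracting, 5040 − 1440 = 3600.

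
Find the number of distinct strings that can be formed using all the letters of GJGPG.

GJGPG has 5 letters with G appearing 3 times.
Dividing 5! = 120 by 3! = 6 for the repeated letters gives 20.

20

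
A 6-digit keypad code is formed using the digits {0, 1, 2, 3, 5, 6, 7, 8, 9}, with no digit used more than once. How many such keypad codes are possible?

This is a permutation of 6 out of 9: P(9,6) = 9!/3!.
9 × 8 × 7 × 6 × 5 × 4 = 60480.

60480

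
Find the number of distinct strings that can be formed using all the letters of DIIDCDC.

DIIDCDC has 7 letters with C appearing twice, D appearing 3 times, and I appearing twice.
So there are 7! / (3!·2!·2!) = 210 distinguishable arrangements.

210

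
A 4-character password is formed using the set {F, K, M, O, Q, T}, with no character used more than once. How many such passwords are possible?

360

Choose and order 4 of the 6 symbols: the first character has 6 options, the next 5, then 4, 3.
6 × 5 × 4 × 3 = 360.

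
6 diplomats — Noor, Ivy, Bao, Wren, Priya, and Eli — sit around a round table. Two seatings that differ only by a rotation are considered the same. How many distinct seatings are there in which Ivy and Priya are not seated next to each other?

72

Without the restriction there are (5)! = 120 seatings.
Seatings with Ivy beside Priya: treat them as a block with 2 internal orders, giving 2 × (4)! = 48.
Subtracting, 120 − 48 = 72.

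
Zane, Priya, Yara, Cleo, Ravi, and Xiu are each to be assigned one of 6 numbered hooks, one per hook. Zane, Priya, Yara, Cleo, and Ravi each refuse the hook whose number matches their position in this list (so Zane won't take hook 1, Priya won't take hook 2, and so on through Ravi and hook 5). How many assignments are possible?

309

Let Aᵢ (for 1 ≤ i ≤ 5) be the placements that put person i in their forbidden hook. Any j of these fix j positions, leaving (6−j)! ways to fill the rest, and there are C(5,j) ways to pick which j.
By inclusion–exclusion, the number of valid placements is Σ_{j=0}^{5} (−1)^j C(5,j)·(6−j)!.
Computing: 720 − 600 + 240 − 60 + 10 − 1 = 309.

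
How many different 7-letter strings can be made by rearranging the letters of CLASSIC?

1260

The 7 letters of CLASSIC have repeats: C appearing twice and S appearing twice.
The number of distinct arrangements is 7!/(2!·2!) = 5040/4 = 1260.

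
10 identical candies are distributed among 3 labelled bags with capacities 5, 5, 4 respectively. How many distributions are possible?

Ignoring the caps, the number of non-negative solutions to x_1+…+x_3 = 10 is C(12,2) = 66.
Subtract solutions that violate a single cap (substitute x_i' = x_i − (cap_i+1)): x_1 ≥ 6 gives C(6,2) = 15; x_2 ≥ 6 gives C(6,2) = 15; x_3 ≥ 5 gives C(7,2) = 21. Together 51.
No two caps can be exceeded simultaneously, so the pair terms are all 0.
By inclusion–exclusion the count is 66 − 51 + 0 = 15.

15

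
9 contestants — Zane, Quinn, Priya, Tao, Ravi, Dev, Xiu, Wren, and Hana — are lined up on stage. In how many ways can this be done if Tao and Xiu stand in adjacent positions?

80640

Treat {Tao, Xiu} as a single unit. There are 8 units to order, and the pair itself can be ordered 2 ways.
That gives 2 × 8! = 2 × 40320 = 80640.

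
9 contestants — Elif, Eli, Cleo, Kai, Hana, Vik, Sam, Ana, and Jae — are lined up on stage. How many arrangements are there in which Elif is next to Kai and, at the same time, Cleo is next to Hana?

Treat {Elif,Kai} as one block (2 orders) and {Cleo,Hana} as another (2 orders).
That leaves 7 units to arrange: 2 × 2 × 7! = 4 × 5040 = 20160.

20160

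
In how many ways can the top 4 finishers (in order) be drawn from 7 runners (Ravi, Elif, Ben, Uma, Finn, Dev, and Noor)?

840

There are 7 choices for 1st place, 6 for 2nd, and so on down to 4 for position 4.
That gives 7 × 6 × 5 × 4 = 840.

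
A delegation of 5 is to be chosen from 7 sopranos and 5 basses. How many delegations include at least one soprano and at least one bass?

770

With no constraint there are C(12,5) = 792 possible selections.
Subtract selections that omit an entire group: no sopranos → C(5,5) = 1; no basses → C(7,5) = 21.
Both groups omitted at once is impossible, so 792 − 22 = 770.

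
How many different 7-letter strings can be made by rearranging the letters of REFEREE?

REFEREE has 7 letters with E appearing 4 times and R appearing twice.
The number of distinct arrangements is 7!/(4!·2!) = 5040/48 = 105.

105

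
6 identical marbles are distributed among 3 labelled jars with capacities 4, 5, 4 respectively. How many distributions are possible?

Ignoring the caps, the number of non-negative solutions to x_1+…+x_3 = 6 is C(8,2) = 28.
Subtract solutions that violate a single cap (substitute x_i' = x_i − (cap_i+1)): x_1 ≥ 5 gives C(3,2) = 3; x_2 ≥ 6 gives C(2,2) = 1; x_3 ≥ 5 gives C(3,2) = 3. Together 7.
No two caps can be exceeded simultaneously, so the pair terms are all 0.
By inclusion–exclusion the count is 28 − 7 + 0 = 21.

21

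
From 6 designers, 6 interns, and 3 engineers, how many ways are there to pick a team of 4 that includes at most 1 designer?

630

Split by how many designers are chosen (0 through 1).
Sum: C(6,0)·C(9,4) + C(6,1)·C(9,3) = 126 + 504 = 630.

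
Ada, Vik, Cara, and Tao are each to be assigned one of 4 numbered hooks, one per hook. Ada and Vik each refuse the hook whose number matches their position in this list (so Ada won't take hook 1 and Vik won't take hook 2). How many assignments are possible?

Let Aᵢ (for i ∈ {1, 2}) be the placements that put person i in their forbidden hook. Any j of these fix j positions, leaving (4−j)! ways to fill the rest, and there are C(2,j) ways to pick which j.
By inclusion–exclusion, the number of valid placements is Σ_{j=0}^{2} (−1)^j C(2,j)·(4−j)!.
Computing: 24 − 12 + 2 = 14.

14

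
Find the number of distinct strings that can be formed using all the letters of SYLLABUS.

10080

The 8 letters of SYLLABUS have repeats: L appearing twice and S appearing twice.
Dividing 8! = 40320 by 2!·2! = 4 for the repeated letters gives 10080.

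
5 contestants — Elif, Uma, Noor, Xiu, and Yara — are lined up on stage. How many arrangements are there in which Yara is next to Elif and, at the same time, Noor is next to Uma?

24

Treat {Yara,Elif} as one block (2 orders) and {Noor,Uma} as another (2 orders).
That leaves 3 units to arrange: 2 × 2 × 3! = 4 × 6 = 24.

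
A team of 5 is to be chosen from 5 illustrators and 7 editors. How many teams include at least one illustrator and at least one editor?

Unrestricted: C(12,5) = 792 ways to pick any 5 of the 12.
Selections missing a whole group: no illustrators → C(7,5) = 21; no editors → C(5,5) = 1.
Both groups omitted at once is impossible, so 792 − 22 = 770.

770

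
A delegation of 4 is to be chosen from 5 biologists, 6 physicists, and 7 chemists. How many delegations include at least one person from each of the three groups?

Total 4-person selections from all 18: C(18,4) = 3060.
Subtract selections that omit an entire group: no biologists → C(13,4) = 715; no physicists → C(12,4) = 495; no chemists → C(11,4) = 330.
Add back selections omitting two groups (i.e. drawn from a single group): C(5,4) + C(6,4) + C(7,4) = 55.
By inclusion–exclusion: 3060 − 1540 + 55 = 1575.

1575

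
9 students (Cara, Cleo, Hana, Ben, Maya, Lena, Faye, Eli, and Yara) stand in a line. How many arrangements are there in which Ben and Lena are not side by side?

Of the 9! = 362880 arrangements, those with Ben and Lena adjacent number 2 × 8! = 80640 (treat the pair as a block with 2 internal orders).
So 362880 − 80640 = 282240 arrangements keep them apart.

282240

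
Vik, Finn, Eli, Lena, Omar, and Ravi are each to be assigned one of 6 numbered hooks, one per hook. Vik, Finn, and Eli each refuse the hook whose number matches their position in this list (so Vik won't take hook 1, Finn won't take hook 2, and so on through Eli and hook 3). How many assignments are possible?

Let Aᵢ (for i ∈ {1, 2, 3}) be the placements that put person i in their forbidden hook. Any j of these fix j positions, leaving (6−j)! ways to fill the rest, and there are C(3,j) ways to pick which j.
By inclusion–exclusion, the number of valid placements is Σ_{j=0}^{3} (−1)^j C(3,j)·(6−j)!.
Computing: 720 − 360 + 72 − 6 = 426.

426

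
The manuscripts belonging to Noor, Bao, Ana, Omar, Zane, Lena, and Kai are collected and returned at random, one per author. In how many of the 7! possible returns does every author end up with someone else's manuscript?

1854

Let Aᵢ be the assignments in which author i gets their own manuscript. We want the size of the complement of A₁∪…∪A_7.
By inclusion–exclusion this is Σ_{j=0}^{7} (−1)^j C(7,j)·(7−j)!.
Computing: 5040 − 5040 + 2520 − 840 + 210 − 42 + 7 − 1 = 1854.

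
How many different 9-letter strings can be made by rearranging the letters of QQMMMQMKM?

504

The 9 letters of QQMMMQMKM have repeats: M appearing 5 times and Q appearing 3 times.
Dividing 9! = 362880 by 5!·3! = 720 for the repeated letters gives 504.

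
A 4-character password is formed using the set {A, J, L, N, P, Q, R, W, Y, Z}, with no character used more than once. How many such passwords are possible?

5040

Choose and order 4 of the 10 symbols: the first character has 10 options, the next 9, then 8, 7.
That product is 10 × 9 × 8 × 7 = 5040.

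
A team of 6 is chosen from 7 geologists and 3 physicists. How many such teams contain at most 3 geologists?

35

Split by how many geologists are chosen (0 through 3).
Sum: C(7,0)·C(3,6) + C(7,1)·C(3,5) + C(7,2)·C(3,4) + C(7,3)·C(3,3) = 0 + 0 + 0 + 35 = 35.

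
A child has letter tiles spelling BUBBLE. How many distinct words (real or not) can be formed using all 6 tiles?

BUBBLE has 6 letters with B appearing 3 times.
The number of distinct arrangements is 6!/(3!) = 720/6 = 120.

120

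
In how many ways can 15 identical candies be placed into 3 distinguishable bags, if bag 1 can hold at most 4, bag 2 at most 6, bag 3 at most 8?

10

Ignoring the caps, the number of non-negative solutions to x_1+…+x_3 = 15 is C(17,2) = 136.
Subtract solutions that violate a single cap (substitute x_i' = x_i − (cap_i+1)): x_1 ≥ 5 gives C(12,2) = 66; x_2 ≥ 7 gives C(10,2) = 45; x_3 ≥ 9 gives C(8,2) = 28. Together 139.
Add back pairs where two caps are both exceeded: 10 + 3 + 0 = 13.
By inclusion–exclusion the count is 136 − 139 + 13 = 10.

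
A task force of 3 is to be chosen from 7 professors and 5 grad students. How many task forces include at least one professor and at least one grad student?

175

With no constraint there are C(12,3) = 220 possible selections.
Subtract selections that omit an entire group: no professors → C(5,3) = 10; no grad students → C(7,3) = 35.
Both groups omitted at once is impossible, so 220 − 45 = 175.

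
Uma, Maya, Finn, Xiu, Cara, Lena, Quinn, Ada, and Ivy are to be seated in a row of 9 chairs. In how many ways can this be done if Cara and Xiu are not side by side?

282240

Of the 9! = 362880 arrangements, those with Cara and Xiu adjacent number 2 × 8! = 80640 (treat the pair as a block with 2 internal orders).
Complementary counting: 362880 − 80640 = 282240.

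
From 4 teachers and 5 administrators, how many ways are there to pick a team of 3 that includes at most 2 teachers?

Split by how many teachers are chosen (0 through 2).
Sum: C(4,0)·C(5,3) + C(4,1)·C(5,2) + C(4,2)·C(5,1) = 10 + 40 + 30 = 80.

80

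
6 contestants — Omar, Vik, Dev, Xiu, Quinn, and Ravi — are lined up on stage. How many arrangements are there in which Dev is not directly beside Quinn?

Of the 6! = 720 arrangements, those with Dev and Quinn adjacent number 2 × 5! = 240 (treat the pair as a block with 2 internal orders).
Complementary counting: 720 − 240 = 480.

480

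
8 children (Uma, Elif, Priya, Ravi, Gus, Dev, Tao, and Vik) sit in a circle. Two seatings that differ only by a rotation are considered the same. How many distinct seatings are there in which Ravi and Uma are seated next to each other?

1440

Glue Ravi and Uma into a block (2 internal orders). Seating 7 units around a circle gives (6)! arrangements.
So 2 × (6)! = 2 × 720 = 1440.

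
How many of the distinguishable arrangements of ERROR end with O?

4

With the last slot taken by O, it remains to arrange the other 4 letters (ERRR).
Those 4 letters have R appearing 3 times, giving (4)!/(3!) = 4.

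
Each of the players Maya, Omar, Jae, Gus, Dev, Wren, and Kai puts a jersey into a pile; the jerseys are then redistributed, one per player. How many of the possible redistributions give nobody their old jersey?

1854

This is the derangement count D_7: permutations of 7 items with no fixed point.
By inclusion–exclusion this is Σ_{j=0}^{7} (−1)^j C(7,j)·(7−j)!.
Computing: 5040 − 5040 + 2520 − 840 + 210 − 42 + 7 − 1 = 1854.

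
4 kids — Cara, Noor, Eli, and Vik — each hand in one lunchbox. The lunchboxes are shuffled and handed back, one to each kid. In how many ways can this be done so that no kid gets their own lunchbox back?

This is the derangement count D_4: permutations of 4 items with no fixed point.
By inclusion–exclusion this is Σ_{j=0}^{4} (−1)^j C(4,j)·(4−j)!.
Computing: 24 − 24 + 12 − 4 + 1 = 9.

9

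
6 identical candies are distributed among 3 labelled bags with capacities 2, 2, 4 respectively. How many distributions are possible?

6

Without the upper bounds there are C(8,2) = 28 ways to split 6 among 3 bags.
Subtract solutions that violate a single cap (substitute x_i' = x_i − (cap_i+1)): x_1 ≥ 3 gives C(5,2) = 10; x_2 ≥ 3 gives C(5,2) = 10; x_3 ≥ 5 gives C(3,2) = 3. Together 23.
Add back pairs where two caps are both exceeded: 1 + 0 + 0 = 1.
By inclusion–exclusion the count is 28 − 23 + 1 = 6.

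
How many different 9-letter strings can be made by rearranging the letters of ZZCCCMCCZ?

504

Letter multiplicities in ZZCCCMCCZ: C×5, M×1, Z×3.
The number of distinct arrangements is 9!/(5!·3!) = 362880/720 = 504.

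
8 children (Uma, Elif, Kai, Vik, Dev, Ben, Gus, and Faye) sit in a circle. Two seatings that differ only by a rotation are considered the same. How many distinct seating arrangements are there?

5040

Seat Uma anywhere (absorbing the rotational symmetry), then permute the other 7: (7)! = 5040.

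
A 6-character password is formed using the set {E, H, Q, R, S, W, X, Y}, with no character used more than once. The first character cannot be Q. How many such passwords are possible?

The first character has 8−1 = 7 choices (anything except Q).
The remaining 5 characters are filled from the other 7 symbols without repetition: 7 × 6 × 5 × 4 × 3 = 2520.
Total: 7 × 2520 = 17640.

17640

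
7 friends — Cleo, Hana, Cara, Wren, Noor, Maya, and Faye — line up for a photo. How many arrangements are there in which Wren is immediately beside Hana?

Place the 5 others and the Wren-Hana pair as 6 objects in a line; the pair has 2 internal arrangements.
That gives 2 × 6! = 2 × 720 = 1440.

1440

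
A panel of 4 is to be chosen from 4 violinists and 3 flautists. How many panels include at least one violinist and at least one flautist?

34

Total 4-person selections from all 7: C(7,4) = 35.
Subtract selections that omit an entire group: no violinists → C(3,4) = 0; no flautists → C(4,4) = 1.
Both groups omitted at once is impossible, so 35 − 1 = 34.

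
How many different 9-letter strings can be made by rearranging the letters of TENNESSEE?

The 9 letters of TENNESSEE have repeats: E appearing 4 times, N appearing twice, and S appearing twice.
So there are 9! / (4!·2!·2!) = 3780 distinguishable arrangements.

3780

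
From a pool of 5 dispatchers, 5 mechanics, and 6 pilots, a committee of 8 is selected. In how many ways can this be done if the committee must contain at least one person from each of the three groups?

With no constraint there are C(16,8) = 12870 possible selections.
Subtract selections that omit an entire group: no dispatchers → C(11,8) = 165; no mechanics → C(11,8) = 165; no pilots → C(10,8) = 45.
Add back selections omitting two groups (i.e. drawn from a single group): C(5,8) + C(5,8) + C(6,8) = 0.
By inclusion–exclusion: 12870 − 375 + 0 = 12495.

12495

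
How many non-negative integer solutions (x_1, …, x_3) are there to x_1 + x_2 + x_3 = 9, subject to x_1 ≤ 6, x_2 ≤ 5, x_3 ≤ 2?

By stars and bars, unrestricted non-negative solutions to x_1+…+x_3 = 9 number C(9+2,2) = 55.
Subtract solutions that violate a single cap (substitute x_i' = x_i − (cap_i+1)): x_1 ≥ 7 gives C(4,2) = 6; x_2 ≥ 6 gives C(5,2) = 10; x_3 ≥ 3 gives C(8,2) = 28. Together 44.
Add back pairs where two caps are both exceeded: 0 + 0 + 1 = 1.
By inclusion–exclusion the count is 55 − 44 + 1 = 12.

12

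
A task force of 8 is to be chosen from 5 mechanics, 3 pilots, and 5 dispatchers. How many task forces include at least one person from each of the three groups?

1240

Total 8-person selections from all 13: C(13,8) = 1287.
Subtract selections that omit an entire group: no mechanics → C(8,8) = 1; no pilots → C(10,8) = 45; no dispatchers → C(8,8) = 1.
Add back selections omitting two groups (i.e. drawn from a single group): C(5,8) + C(3,8) + C(5,8) = 0.
By inclusion–exclusion: 1287 − 47 + 0 = 1240.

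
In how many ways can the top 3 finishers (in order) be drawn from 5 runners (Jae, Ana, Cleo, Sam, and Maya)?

There are 5 choices for 1st place, 4 for 2nd, and 3 for 3rd.
That gives 5 × 4 × 3 = 60.

60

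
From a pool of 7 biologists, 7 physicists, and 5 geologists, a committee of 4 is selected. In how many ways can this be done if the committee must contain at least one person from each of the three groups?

Unrestricted: C(19,4) = 3876 ways to pick any 4 of the 19.
Selections missing a whole group: no biologists → C(12,4) = 495; no physicists → C(12,4) = 495; no geologists → C(14,4) = 1001.
Add back selections omitting two groups (i.e. drawn from a single group): C(7,4) + C(7,4) + C(5,4) = 75.
By inclusion–exclusion: 3876 − 1991 + 75 = 1960.

1960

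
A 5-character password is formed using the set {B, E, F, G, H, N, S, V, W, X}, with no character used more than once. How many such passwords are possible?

With no repetition, fill the 5 characters in order: 10 choices, then 9, down to 6.
10 × 9 × 8 × 7 × 6 = 30240.

30240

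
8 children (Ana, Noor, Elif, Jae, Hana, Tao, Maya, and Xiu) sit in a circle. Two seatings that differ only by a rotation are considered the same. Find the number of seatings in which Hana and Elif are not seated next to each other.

3600

All circular seatings of 8 people number (7)! = 5040.
Those with Hana next to Elif: fuse the pair into one unit and seat 7 units around a circle — 2·(6)! = 1440.
Subtracting, 5040 − 1440 = 3600.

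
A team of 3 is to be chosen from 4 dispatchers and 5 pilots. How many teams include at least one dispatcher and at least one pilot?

Unrestricted: C(9,3) = 84 ways to pick any 3 of the 9.
Subtract selections that omit an entire group: no dispatchers → C(5,3) = 10; no pilots → C(4,3) = 4.
Both groups omitted at once is impossible, so 84 − 14 = 70.

70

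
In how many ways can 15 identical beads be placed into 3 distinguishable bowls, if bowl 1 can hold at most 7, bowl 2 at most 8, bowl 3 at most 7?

36

Ignoring the caps, the number of non-negative solutions to x_1+…+x_3 = 15 is C(17,2) = 136.
Subtract solutions that violate a single cap (substitute x_i' = x_i − (cap_i+1)): x_1 ≥ 8 gives C(9,2) = 36; x_2 ≥ 9 gives C(8,2) = 28; x_3 ≥ 8 gives C(9,2) = 36. Together 100.
No two caps can be exceeded simultaneously, so the pair terms are all 0.
By inclusion–exclusion the count is 136 − 100 + 0 = 36.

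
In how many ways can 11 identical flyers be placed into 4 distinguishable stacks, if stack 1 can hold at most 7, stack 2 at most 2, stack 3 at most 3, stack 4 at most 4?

41

By stars and bars, unrestricted non-negative solutions to x_1+…+x_4 = 11 number C(11+3,3) = 364.
Subtract solutions that violate a single cap (substitute x_i' = x_i − (cap_i+1)): x_1 ≥ 8 gives C(6,3) = 20; x_2 ≥ 3 gives C(11,3) = 165; x_3 ≥ 4 gives C(10,3) = 120; x_4 ≥ 5 gives C(9,3) = 84. Together 389.
Add back pairs where two caps are both exceeded: 1 + 0 + 0 + 35 + 20 + 10 = 66.
By inclusion–exclusion the count is 364 − 389 + 66 = 41.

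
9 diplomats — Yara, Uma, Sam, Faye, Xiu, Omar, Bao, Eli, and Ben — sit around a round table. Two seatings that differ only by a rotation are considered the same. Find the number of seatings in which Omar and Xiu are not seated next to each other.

30240

All circular seatings of 9 people number (8)! = 40320.
Those with Omar next to Xiu: fuse the pair into one unit and seat 8 units around a circle — 2·(7)! = 10080.
Subtracting, 40320 − 10080 = 30240.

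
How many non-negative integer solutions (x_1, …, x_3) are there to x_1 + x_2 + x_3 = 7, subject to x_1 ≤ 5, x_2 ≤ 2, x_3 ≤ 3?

Ignoring the caps, the number of non-negative solutions to x_1+…+x_3 = 7 is C(9,2) = 36.
Subtract solutions that violate a single cap (substitute x_i' = x_i − (cap_i+1)): x_1 ≥ 6 gives C(3,2) = 3; x_2 ≥ 3 gives C(6,2) = 15; x_3 ≥ 4 gives C(5,2) = 10. Together 28.
Add back pairs where two caps are both exceeded: 0 + 0 + 1 = 1.
By inclusion–exclusion the count is 36 − 28 + 1 = 9.

9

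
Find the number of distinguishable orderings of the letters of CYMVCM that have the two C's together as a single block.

60

Treat the 2 copies of C as a single block. The multiset to arrange is then {CC, M, M, V, Y}, 5 items in all.
That gives (5)!/(2!) = 60 arrangements.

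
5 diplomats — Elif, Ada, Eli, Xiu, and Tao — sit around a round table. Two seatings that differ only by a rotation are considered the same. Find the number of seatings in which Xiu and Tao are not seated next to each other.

12

All circular seatings of 5 people number (4)! = 24.
Seatings with Xiu beside Tao: treat them as a block with 2 internal orders, giving 2 × (3)! = 12.
Subtracting, 24 − 12 = 12.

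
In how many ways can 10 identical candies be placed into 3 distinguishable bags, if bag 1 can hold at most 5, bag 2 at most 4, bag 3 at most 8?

By stars and bars, unrestricted non-negative solutions to x_1+…+x_3 = 10 number C(10+2,2) = 66.
Subtract solutions that violate a single cap (substitute x_i' = x_i − (cap_i+1)): x_1 ≥ 6 gives C(6,2) = 15; x_2 ≥ 5 gives C(7,2) = 21; x_3 ≥ 9 gives C(3,2) = 3. Together 39.
No two caps can be exceeded simultaneously, so the pair terms are all 0.
By inclusion–exclusion the count is 66 − 39 + 0 = 27.

27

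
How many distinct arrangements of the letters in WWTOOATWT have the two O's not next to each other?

Total arrangements of WWTOOATWT: 9!/(3!·3!·2!) = 5040.
If the two O's are adjacent, glue them into one block, leaving 8 items to arrange: (8)!/(3!·3!) = 1120 ways.
Subtracting, 5040 − 1120 = 3920 arrangements keep the O's apart.

3920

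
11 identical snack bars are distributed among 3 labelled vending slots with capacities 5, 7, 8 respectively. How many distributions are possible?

Ignoring the caps, the number of non-negative solutions to x_1+…+x_3 = 11 is C(13,2) = 78.
Subtract solutions that violate a single cap (substitute x_i' = x_i − (cap_i+1)): x_1 ≥ 6 gives C(7,2) = 21; x_2 ≥ 8 gives C(5,2) = 10; x_3 ≥ 9 gives C(4,2) = 6. Together 37.
No two caps can be exceeded simultaneously, so the pair terms are all 0.
By inclusion–exclusion the count is 78 − 37 + 0 = 41.

41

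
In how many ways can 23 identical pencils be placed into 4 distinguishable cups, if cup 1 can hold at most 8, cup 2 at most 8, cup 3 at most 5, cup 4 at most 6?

35

Without the upper bounds there are C(26,3) = 2600 ways to split 23 among 4 cups.
Subtract solutions that violate a single cap (substitute x_i' = x_i − (cap_i+1)): x_1 ≥ 9 gives C(17,3) = 680; x_2 ≥ 9 gives C(17,3) = 680; x_3 ≥ 6 gives C(20,3) = 1140; x_4 ≥ 7 gives C(19,3) = 969. Together 3469.
Add back pairs where two caps are both exceeded: 56 + 165 + 120 + 165 + 120 + 286 = 912.
Subtract triples: 0 + 0 + 4 + 4 = 8.
By inclusion–exclusion the count is 2600 − 3469 + 912 − 8 = 35.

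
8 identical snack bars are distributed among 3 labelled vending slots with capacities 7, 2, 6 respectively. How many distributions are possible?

Ignoring the caps, the number of non-negative solutions to x_1+…+x_3 = 8 is C(10,2) = 45.
Subtract solutions that violate a single cap (substitute x_i' = x_i − (cap_i+1)): x_1 ≥ 8 gives C(2,2) = 1; x_2 ≥ 3 gives C(7,2) = 21; x_3 ≥ 7 gives C(3,2) = 3. Together 25.
No two caps can be exceeded simultaneously, so the pair terms are all 0.
By inclusion–exclusion the count is 45 − 25 + 0 = 20.

20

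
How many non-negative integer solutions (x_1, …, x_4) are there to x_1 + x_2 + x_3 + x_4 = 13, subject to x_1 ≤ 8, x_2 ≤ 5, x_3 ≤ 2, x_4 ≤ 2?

27

Without the upper bounds there are C(16,3) = 560 ways to split 13 among 4 variables.
Subtract solutions that violate a single cap (substitute x_i' = x_i − (cap_i+1)): x_1 ≥ 9 gives C(7,3) = 35; x_2 ≥ 6 gives C(10,3) = 120; x_3 ≥ 3 gives C(13,3) = 286; x_4 ≥ 3 gives C(13,3) = 286. Together 727.
Add back pairs where two caps are both exceeded: 0 + 4 + 4 + 35 + 35 + 120 = 198.
Subtract triples: 0 + 0 + 0 + 4 = 4.
By inclusion–exclusion the count is 560 − 727 + 198 − 4 = 27.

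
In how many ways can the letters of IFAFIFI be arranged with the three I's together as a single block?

20

Treat the 3 copies of I as a single block. The multiset to arrange is then {III, A, F, F, F}, 5 items in all.
That gives (5)!/(3!) = 20 arrangements.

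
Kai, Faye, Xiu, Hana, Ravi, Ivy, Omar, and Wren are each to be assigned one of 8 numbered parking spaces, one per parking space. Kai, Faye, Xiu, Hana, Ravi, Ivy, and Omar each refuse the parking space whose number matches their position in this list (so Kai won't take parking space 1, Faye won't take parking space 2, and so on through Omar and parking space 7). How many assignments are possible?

Let Aᵢ (for 1 ≤ i ≤ 7) be the placements that put person i in their forbidden parking space. Any j of these fix j positions, leaving (8−j)! ways to fill the rest, and there are C(7,j) ways to pick which j.
By inclusion–exclusion, the number of valid placements is Σ_{j=0}^{7} (−1)^j C(7,j)·(8−j)!.
Computing: 40320 − 35280 + 15120 − 4200 + 840 − 126 + 14 − 1 = 16687.

16687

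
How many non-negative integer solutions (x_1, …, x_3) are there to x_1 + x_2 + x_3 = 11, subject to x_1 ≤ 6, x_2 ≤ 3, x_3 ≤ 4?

6

By stars and bars, unrestricted non-negative solutions to x_1+…+x_3 = 11 number C(11+2,2) = 78.
Subtract solutions that violate a single cap (substitute x_i' = x_i − (cap_i+1)): x_1 ≥ 7 gives C(6,2) = 15; x_2 ≥ 4 gives C(9,2) = 36; x_3 ≥ 5 gives C(8,2) = 28. Together 79.
Add back pairs where two caps are both exceeded: 1 + 0 + 6 = 7.
By inclusion–exclusion the count is 78 − 79 + 7 = 6.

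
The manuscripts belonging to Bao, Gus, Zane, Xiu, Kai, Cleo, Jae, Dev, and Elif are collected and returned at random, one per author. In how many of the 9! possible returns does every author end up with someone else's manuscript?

133496

Let Aᵢ be the assignments in which author i gets their own manuscript. We want the size of the complement of A₁∪…∪A_9.
By inclusion–exclusion this is Σ_{j=0}^{9} (−1)^j C(9,j)·(9−j)!.
Computing: 362880 − 362880 + 181440 − 60480 + 15120 − 3024 + 504 − 72 + 9 − 1 = 133496.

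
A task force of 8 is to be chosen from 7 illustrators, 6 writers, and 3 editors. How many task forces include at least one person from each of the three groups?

11529

With no constraint there are C(16,8) = 12870 possible selections.
Selections missing a whole group: no illustrators → C(9,8) = 9; no writers → C(10,8) = 45; no editors → C(13,8) = 1287.
Add back selections omitting two groups (i.e. drawn from a single group): C(7,8) + C(6,8) + C(3,8) = 0.
By inclusion–exclusion: 12870 − 1341 + 0 = 11529.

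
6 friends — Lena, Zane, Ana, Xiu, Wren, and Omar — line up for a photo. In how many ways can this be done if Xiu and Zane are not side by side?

There are 6! = 720 arrangements in all. If Xiu and Zane are adjacent, merging them into one block gives 2·(5)! = 240 arrangements.
Complementary counting: 720 − 240 = 480.

480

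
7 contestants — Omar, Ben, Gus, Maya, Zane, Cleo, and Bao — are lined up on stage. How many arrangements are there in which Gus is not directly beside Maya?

Of the 7! = 5040 arrangements, those with Gus and Maya adjacent number 2 × 6! = 1440 (treat the pair as a block with 2 internal orders).
So 5040 − 1440 = 3600 arrangements keep them apart.

3600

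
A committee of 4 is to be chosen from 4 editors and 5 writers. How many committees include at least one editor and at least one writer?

Total 4-person selections from all 9: C(9,4) = 126.
Subtract selections that omit an entire group: no editors → C(5,4) = 5; no writers → C(4,4) = 1.
Both groups omitted at once is impossible, so 126 − 6 = 120.

120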